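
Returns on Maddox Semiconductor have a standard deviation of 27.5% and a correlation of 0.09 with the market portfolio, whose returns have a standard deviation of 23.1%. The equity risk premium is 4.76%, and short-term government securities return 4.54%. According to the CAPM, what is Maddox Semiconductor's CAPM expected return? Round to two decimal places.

5.05%

β = ρ × σ_i / σ_m = 0.09 × 27.5% / 23.1% = 0.1071
E(R) = 4.54% + 0.1071 × 4.76% = 5.05%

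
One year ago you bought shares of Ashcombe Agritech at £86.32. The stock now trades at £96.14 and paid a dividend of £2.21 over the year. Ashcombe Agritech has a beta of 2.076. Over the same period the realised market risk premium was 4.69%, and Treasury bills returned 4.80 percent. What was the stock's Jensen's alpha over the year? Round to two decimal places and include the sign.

Realised HPR = (P1 + D1 − P0) / P0 = (96.14 + 2.21 − 86.32) / 86.32 = 12.03 / 86.32 = 13.9365%
CAPM required = R_f + β·MRP = 4.80% + 2.076 × 4.69% = 14.53644%
α = realised − required = 13.9365% − 14.53644% = -0.60%

-0.60%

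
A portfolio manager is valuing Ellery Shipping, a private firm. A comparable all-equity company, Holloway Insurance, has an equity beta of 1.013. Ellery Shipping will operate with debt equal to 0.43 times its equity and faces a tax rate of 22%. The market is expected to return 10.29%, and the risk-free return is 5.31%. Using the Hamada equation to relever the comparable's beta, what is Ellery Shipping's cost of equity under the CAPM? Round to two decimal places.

β_L = β_U × [1 + (1 − t)(D/E)] = 1.013 × [1 + (1 − 0.22) × 0.43]
    = 1.013 × [1 + 0.78 × 0.43] = 1.013 × 1.3354 = 1.3528
MRP = 10.29% − 5.31% = 4.98%
E(R) = R_f + β_L × MRP = 5.31% + 1.3528 × 4.98% = 12.05%

12.05%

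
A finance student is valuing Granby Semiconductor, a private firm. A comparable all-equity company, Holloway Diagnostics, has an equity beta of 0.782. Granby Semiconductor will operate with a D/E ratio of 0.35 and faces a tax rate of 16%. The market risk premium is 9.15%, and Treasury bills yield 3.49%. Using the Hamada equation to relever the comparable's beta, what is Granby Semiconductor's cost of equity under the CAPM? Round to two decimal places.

12.75%

β_L = β_U × [1 + (1 − t)(D/E)] = 0.782 × [1 + (1 − 0.16) × 0.35]
    = 0.782 × [1 + 0.84 × 0.35] = 0.782 × 1.2940 = 1.0119
E(R) = R_f + β_L × MRP = 3.49% + 1.0119 × 9.15% = 12.75%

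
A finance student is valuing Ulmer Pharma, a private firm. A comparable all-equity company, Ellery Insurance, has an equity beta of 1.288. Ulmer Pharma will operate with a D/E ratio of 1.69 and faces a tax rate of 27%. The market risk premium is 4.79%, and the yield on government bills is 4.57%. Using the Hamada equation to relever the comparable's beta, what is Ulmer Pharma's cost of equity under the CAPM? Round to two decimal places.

β_L = β_U × [1 + (1 − t)(D/E)] = 1.288 × [1 + (1 − 0.27) × 1.69]
    = 1.288 × [1 + 0.73 × 1.69] = 1.288 × 2.2337 = 2.8770
E(R) = R_f + β_L × MRP = 4.57% + 2.8770 × 4.79% = 18.35%

18.35%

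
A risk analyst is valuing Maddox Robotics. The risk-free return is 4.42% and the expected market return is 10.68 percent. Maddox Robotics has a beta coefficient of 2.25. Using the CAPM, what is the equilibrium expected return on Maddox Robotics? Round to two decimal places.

Market risk premium = E(R_m) − R_f = 10.68% − 4.42% = 6.26%
E(R) = R_f + β × MRP = 4.42% + 2.25 × 6.26% = 18.51%

18.51%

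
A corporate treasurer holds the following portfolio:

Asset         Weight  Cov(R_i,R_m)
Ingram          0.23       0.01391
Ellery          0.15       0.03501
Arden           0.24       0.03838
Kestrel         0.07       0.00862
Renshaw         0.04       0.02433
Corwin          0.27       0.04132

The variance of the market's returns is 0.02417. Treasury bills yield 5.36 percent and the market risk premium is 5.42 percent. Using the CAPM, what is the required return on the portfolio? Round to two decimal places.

12.18%

β_Ingram = 0.01391 / 0.02417 = 0.5755
β_Ellery = 0.03501 / 0.02417 = 1.4485
β_Arden = 0.03838 / 0.02417 = 1.5879
β_Kestrel = 0.00862 / 0.02417 = 0.3566
β_Renshaw = 0.02433 / 0.02417 = 1.0066
β_Corwin = 0.04132 / 0.02417 = 1.7096
β_P = Σ w_i β_i = 0.23×0.5755 + 0.15×1.4485 + 0.24×1.5879 + 0.07×0.3566 + 0.04×1.0066 + 0.27×1.7096 = 1.2576
E(R_P) = R_f + β_P × MRP = 5.36% + 1.2576 × 5.42% = 12.18%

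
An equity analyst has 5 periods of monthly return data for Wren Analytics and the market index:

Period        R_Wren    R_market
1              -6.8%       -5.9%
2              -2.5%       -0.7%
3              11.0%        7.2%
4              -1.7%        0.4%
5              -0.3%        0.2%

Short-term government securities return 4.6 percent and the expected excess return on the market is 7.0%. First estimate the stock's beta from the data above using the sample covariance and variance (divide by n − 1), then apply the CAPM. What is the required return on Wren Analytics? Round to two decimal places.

Mean R_i = (-6.8 − 2.5 + 11.0 − 1.7 − 0.3) / 5 = -0.0600%
Mean R_m = (-5.9 − 0.7 + 7.2 + 0.4 + 0.2) / 5 = 0.2400%
Σ(R_i − R̄_i)(R_m − R̄_m) = 120.4020  ⇒  Cov = 120.4020 / 4 = 30.1005
Σ(R_m − R̄_m)² = 87.0520  ⇒  Var(R_m) = 87.0520 / 4 = 21.7630
β = Cov / Var(R_m) = 30.1005 / 21.7630 = 1.3831
E(R) = R_f + β × MRP = 4.6% + 1.3831 × 7.0% = 14.28%

14.28%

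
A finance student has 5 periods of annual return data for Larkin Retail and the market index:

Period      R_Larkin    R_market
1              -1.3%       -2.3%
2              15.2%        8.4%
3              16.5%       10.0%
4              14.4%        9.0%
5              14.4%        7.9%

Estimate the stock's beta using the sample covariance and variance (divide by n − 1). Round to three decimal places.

1.462

Mean R_i = (-1.3 + 15.2 + 16.5 + 14.4 + 14.4) / 5 = 11.8400%
Mean R_m = (-2.3 + 8.4 + 10.0 + 9.0 + 7.9) / 5 = 6.6000%
Σ(R_i − R̄_i)(R_m − R̄_m) = 148.3100  ⇒  Cov = 148.3100 / 4 = 37.0775
Σ(R_m − R̄_m)² = 101.4600  ⇒  Var(R_m) = 101.4600 / 4 = 25.3650
β = Cov / Var(R_m) = 37.0775 / 25.3650 = 1.4618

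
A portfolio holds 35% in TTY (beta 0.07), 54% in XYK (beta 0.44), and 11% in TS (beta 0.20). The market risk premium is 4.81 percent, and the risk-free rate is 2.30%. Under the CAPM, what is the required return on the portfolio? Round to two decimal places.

β_P = Σ w_i β_i = 0.35×0.07 + 0.54×0.44 + 0.11×0.20 = 0.2841
E(R_P) = R_f + β_P × MRP = 2.30% + 0.2841 × 4.81% = 3.67%

3.67%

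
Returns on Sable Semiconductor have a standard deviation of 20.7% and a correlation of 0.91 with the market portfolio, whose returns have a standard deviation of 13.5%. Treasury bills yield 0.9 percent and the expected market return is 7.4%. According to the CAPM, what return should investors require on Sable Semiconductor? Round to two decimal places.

β = ρ × σ_i / σ_m = 0.91 × 20.7% / 13.5% = 1.3953
MRP = 7.4% − 0.9% = 6.50%
E(R) = 0.9% + 1.3953 × 6.5% = 9.97%

9.97%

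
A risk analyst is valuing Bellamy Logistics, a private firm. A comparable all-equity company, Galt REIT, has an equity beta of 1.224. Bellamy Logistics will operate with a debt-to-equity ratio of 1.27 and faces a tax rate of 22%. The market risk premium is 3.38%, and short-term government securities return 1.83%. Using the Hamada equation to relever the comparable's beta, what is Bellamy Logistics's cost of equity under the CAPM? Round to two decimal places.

β_L = β_U × [1 + (1 − t)(D/E)] = 1.224 × [1 + (1 − 0.22) × 1.27]
    = 1.224 × [1 + 0.78 × 1.27] = 1.224 × 1.9906 = 2.4365
E(R) = R_f + β_L × MRP = 1.83% + 2.4365 × 3.38% = 10.07%

10.07%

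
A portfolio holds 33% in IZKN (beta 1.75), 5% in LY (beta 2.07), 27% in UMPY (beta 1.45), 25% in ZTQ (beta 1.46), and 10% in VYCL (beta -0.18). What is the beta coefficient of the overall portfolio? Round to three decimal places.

β_P = Σ w_i β_i = 0.33×1.75 + 0.05×2.07 + 0.27×1.45 + 0.25×1.46 + 0.10×-0.18 = 1.4195

1.420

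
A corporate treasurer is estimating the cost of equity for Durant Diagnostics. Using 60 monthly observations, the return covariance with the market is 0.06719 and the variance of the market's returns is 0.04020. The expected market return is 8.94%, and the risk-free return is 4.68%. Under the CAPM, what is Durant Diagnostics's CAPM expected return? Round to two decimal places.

β = Cov(R_i, R_m) / Var(R_m) = 0.06719 / 0.04020 = 1.6714
MRP = 8.94% − 4.68% = 4.26%
E(R) = R_f + β × MRP = 4.68% + 1.6714 × 4.26% = 11.80%

11.80%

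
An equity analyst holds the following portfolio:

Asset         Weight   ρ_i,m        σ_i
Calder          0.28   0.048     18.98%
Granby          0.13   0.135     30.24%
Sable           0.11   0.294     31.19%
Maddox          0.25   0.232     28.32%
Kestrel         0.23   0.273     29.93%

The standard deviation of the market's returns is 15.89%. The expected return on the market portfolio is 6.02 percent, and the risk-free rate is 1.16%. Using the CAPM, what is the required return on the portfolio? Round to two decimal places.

2.79%

β_Calder = 0.048 × 18.98% / 15.89% = 0.0573
β_Granby = 0.135 × 30.24% / 15.89% = 0.2569
β_Sable = 0.294 × 31.19% / 15.89% = 0.5771
β_Maddox = 0.232 × 28.32% / 15.89% = 0.4135
β_Kestrel = 0.273 × 29.93% / 15.89% = 0.5142
β_P = Σ w_i β_i = 0.28×0.0573 + 0.13×0.2569 + 0.11×0.5771 + 0.25×0.4135 + 0.23×0.5142 = 0.3346
MRP = 6.02% − 1.16% = 4.86%
E(R_P) = R_f + β_P × MRP = 1.16% + 0.3346 × 4.86% = 2.79%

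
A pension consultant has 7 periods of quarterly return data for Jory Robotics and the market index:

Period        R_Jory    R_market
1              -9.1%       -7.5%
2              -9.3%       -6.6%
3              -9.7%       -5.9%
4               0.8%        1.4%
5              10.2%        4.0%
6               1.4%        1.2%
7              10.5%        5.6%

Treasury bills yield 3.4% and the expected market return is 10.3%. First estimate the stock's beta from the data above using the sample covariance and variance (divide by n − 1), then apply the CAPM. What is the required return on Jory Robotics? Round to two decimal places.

14.47%

Mean R_i = (-9.1 − 9.3 − 9.7 + 0.8 + 10.2 + 1.4 + 10.5) / 7 = -0.7429%
Mean R_m = (-7.5 − 6.6 − 5.9 + 1.4 + 4.0 + 1.2 + 5.6) / 7 = -1.1143%
Σ(R_i − R̄_i)(R_m − R̄_m) = 283.4657  ⇒  Cov = 283.4657 / 6 = 47.2443
Σ(R_m − R̄_m)² = 176.6886  ⇒  Var(R_m) = 176.6886 / 6 = 29.4481
β = Cov / Var(R_m) = 47.2443 / 29.4481 = 1.6043
MRP = 10.3% − 3.4% = 6.90%
E(R) = R_f + β × MRP = 3.4% + 1.6043 × 6.9% = 14.47%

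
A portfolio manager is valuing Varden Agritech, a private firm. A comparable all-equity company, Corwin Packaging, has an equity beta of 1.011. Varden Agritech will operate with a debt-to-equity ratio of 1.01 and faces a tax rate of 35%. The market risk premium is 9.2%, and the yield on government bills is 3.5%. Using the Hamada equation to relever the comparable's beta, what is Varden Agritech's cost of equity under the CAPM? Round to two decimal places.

18.91%

β_L = β_U × [1 + (1 − t)(D/E)] = 1.011 × [1 + (1 − 0.35) × 1.01]
    = 1.011 × [1 + 0.65 × 1.01] = 1.011 × 1.6565 = 1.6747
E(R) = R_f + β_L × MRP = 3.5% + 1.6747 × 9.2% = 18.91%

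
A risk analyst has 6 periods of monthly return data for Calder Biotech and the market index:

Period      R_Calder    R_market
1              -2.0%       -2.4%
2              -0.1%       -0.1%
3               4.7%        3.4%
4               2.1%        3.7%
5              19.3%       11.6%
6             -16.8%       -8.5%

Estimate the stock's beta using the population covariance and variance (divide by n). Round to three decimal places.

Mean R_i = (-2.0 − 0.1 + 4.7 + 2.1 + 19.3 − 16.8) / 6 = 1.2000%
Mean R_m = (-2.4 − 0.1 + 3.4 + 3.7 + 11.6 − 8.5) / 6 = 1.2833%
Σ(R_i − R̄_i)(R_m − R̄_m) = 386.0000  ⇒  Cov = 386.0000 / 6 = 64.3333
Σ(R_m − R̄_m)² = 227.9483  ⇒  Var(R_m) = 227.9483 / 6 = 37.9914
β = Cov / Var(R_m) = 64.3333 / 37.9914 = 1.6934

1.693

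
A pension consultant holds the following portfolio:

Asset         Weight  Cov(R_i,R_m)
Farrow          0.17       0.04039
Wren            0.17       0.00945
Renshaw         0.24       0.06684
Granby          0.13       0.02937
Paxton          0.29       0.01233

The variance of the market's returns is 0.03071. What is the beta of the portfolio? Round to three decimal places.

1.039

β_Farrow = 0.04039 / 0.03071 = 1.3152
β_Wren = 0.00945 / 0.03071 = 0.3077
β_Renshaw = 0.06684 / 0.03071 = 2.1765
β_Granby = 0.02937 / 0.03071 = 0.9564
β_Paxton = 0.01233 / 0.03071 = 0.4015
β_P = Σ w_i β_i = 0.17×1.3152 + 0.17×0.3077 + 0.24×2.1765 + 0.13×0.9564 + 0.29×0.4015 = 1.0390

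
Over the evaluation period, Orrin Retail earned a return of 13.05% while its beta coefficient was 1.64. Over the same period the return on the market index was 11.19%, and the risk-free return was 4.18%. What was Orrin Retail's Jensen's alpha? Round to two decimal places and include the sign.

-2.63%

Market excess return = 11.19% − 4.18% = 7.01%
CAPM benchmark = R_f + β(R_m − R_f) = 4.18% + 1.64 × 7.01% = 15.6764%
α = actual − benchmark = 13.05% − 15.6764% = -2.63%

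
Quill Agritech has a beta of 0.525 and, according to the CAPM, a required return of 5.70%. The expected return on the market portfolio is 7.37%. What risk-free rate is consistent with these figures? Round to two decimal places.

3.85%

E(R) = R_f + β(E(R_m) − R_f) = R_f(1 − β) + β·E(R_m)
5.70% = R_f × (1 − 0.525) + 0.525 × 7.37%
5.70% = R_f × 0.475 + 3.86925%
R_f = (5.70% − 3.86925%) / 0.475 = 3.85%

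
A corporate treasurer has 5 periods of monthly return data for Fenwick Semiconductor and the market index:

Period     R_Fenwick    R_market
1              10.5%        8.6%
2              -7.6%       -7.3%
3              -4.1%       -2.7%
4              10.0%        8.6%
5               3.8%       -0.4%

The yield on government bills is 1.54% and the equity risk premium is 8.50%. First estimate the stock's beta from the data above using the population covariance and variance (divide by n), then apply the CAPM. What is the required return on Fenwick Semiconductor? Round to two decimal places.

Mean R_i = (10.5 − 7.6 − 4.1 + 10.0 + 3.8) / 5 = 2.5200%
Mean R_m = (8.6 − 7.3 − 2.7 + 8.6 − 0.4) / 5 = 1.3600%
Σ(R_i − R̄_i)(R_m − R̄_m) = 224.1940  ⇒  Cov = 224.1940 / 5 = 44.8388
Σ(R_m − R̄_m)² = 199.4120  ⇒  Var(R_m) = 199.4120 / 5 = 39.8824
β = Cov / Var(R_m) = 44.8388 / 39.8824 = 1.1243
E(R) = R_f + β × MRP = 1.54% + 1.1243 × 8.50% = 11.10%

11.10%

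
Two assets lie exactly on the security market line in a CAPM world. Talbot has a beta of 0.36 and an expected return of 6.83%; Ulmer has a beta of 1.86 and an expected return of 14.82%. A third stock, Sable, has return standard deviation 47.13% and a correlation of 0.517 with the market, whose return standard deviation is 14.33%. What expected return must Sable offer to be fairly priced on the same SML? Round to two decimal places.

13.97%

MRP = (14.82% − 6.83%) / (1.86 − 0.36) = 5.3267%
R_f = 6.83% − 0.36 × 5.3267% = 4.9124%
β_Sable = ρ·σ_i/σ_m = 0.517 × 47.13 / 14.33 = 1.7004
E(R_Sable) = R_f + β × MRP = 4.9124% + 1.7004 × 5.3267% = 13.97%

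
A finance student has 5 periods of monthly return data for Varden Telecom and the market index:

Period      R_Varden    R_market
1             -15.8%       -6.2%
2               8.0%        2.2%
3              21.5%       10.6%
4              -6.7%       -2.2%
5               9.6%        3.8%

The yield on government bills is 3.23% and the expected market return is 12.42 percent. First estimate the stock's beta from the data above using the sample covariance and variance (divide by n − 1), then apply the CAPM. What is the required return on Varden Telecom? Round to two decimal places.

24.14%

Mean R_i = (-15.8 + 8.0 + 21.5 − 6.7 + 9.6) / 5 = 3.3200%
Mean R_m = (-6.2 + 2.2 + 10.6 − 2.2 + 3.8) / 5 = 1.6400%
Σ(R_i − R̄_i)(R_m − R̄_m) = 367.4560  ⇒  Cov = 367.4560 / 4 = 91.8640
Σ(R_m − R̄_m)² = 161.4720  ⇒  Var(R_m) = 161.4720 / 4 = 40.3680
β = Cov / Var(R_m) = 91.8640 / 40.3680 = 2.2757
MRP = 12.42% − 3.23% = 9.19%
E(R) = R_f + β × MRP = 3.23% + 2.2757 × 9.19% = 24.14%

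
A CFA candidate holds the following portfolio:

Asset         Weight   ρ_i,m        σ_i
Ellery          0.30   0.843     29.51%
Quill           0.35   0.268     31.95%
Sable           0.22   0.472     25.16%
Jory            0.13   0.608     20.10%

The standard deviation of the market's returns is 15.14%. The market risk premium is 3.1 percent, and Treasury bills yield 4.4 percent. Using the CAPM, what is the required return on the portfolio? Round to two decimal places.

β_Ellery = 0.843 × 29.51% / 15.14% = 1.6431
β_Quill = 0.268 × 31.95% / 15.14% = 0.5656
β_Sable = 0.472 × 25.16% / 15.14% = 0.7844
β_Jory = 0.608 × 20.10% / 15.14% = 0.8072
β_P = Σ w_i β_i = 0.30×1.6431 + 0.35×0.5656 + 0.22×0.7844 + 0.13×0.8072 = 0.9684
E(R_P) = R_f + β_P × MRP = 4.4% + 0.9684 × 3.1% = 7.40%

7.40%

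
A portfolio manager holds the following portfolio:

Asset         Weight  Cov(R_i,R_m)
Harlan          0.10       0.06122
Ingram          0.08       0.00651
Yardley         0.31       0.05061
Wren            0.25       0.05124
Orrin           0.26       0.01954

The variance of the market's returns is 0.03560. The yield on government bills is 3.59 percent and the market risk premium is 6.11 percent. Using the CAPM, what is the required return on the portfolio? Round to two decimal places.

10.49%

β_Harlan = 0.06122 / 0.03560 = 1.7197
β_Ingram = 0.00651 / 0.03560 = 0.1829
β_Yardley = 0.05061 / 0.03560 = 1.4216
β_Wren = 0.05124 / 0.03560 = 1.4393
β_Orrin = 0.01954 / 0.03560 = 0.5489
β_P = Σ w_i β_i = 0.10×1.7197 + 0.08×0.1829 + 0.31×1.4216 + 0.25×1.4393 + 0.26×0.5489 = 1.1298
E(R_P) = R_f + β_P × MRP = 3.59% + 1.1298 × 6.11% = 10.49%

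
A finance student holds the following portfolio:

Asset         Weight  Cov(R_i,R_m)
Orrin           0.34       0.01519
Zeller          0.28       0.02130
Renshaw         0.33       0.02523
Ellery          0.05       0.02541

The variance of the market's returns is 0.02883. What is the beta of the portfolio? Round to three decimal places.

β_Orrin = 0.01519 / 0.02883 = 0.5269
β_Zeller = 0.02130 / 0.02883 = 0.7388
β_Renshaw = 0.02523 / 0.02883 = 0.8751
β_Ellery = 0.02541 / 0.02883 = 0.8814
β_P = Σ w_i β_i = 0.34×0.5269 + 0.28×0.7388 + 0.33×0.8751 + 0.05×0.8814 = 0.7189

0.719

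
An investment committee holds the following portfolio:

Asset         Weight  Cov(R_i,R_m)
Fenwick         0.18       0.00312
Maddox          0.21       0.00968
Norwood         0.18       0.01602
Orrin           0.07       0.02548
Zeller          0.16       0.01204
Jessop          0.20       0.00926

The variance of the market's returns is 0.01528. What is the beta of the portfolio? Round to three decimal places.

β_Fenwick = 0.00312 / 0.01528 = 0.2042
β_Maddox = 0.00968 / 0.01528 = 0.6335
β_Norwood = 0.01602 / 0.01528 = 1.0484
β_Orrin = 0.02548 / 0.01528 = 1.6675
β_Zeller = 0.01204 / 0.01528 = 0.7880
β_Jessop = 0.00926 / 0.01528 = 0.6060
β_P = Σ w_i β_i = 0.18×0.2042 + 0.21×0.6335 + 0.18×1.0484 + 0.07×1.6675 + 0.16×0.7880 + 0.20×0.6060 = 0.7225

0.723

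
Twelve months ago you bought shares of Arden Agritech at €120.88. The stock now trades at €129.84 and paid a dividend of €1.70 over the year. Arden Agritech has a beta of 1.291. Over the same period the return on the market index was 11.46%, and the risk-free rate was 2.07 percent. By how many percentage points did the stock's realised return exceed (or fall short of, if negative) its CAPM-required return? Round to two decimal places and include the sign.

Realised HPR = (P1 + D1 − P0) / P0 = (129.84 + 1.70 − 120.88) / 120.88 = 10.66 / 120.88 = 8.8187%
MRP = 11.46% − 2.07% = 9.39%
CAPM required = R_f + β·MRP = 2.07% + 1.291 × 9.39% = 14.19249%
α = realised − required = 8.8187% − 14.19249% = -5.37%

-5.37%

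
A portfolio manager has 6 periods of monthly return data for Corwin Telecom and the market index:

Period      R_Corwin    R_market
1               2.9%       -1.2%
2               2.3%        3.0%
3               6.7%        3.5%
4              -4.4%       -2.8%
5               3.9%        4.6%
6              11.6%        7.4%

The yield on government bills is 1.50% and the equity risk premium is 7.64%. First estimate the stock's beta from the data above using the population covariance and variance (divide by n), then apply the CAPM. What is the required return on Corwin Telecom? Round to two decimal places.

10.85%

Mean R_i = (2.9 + 2.3 + 6.7 − 4.4 + 3.9 + 11.6) / 6 = 3.8333%
Mean R_m = (-1.2 + 3.0 + 3.5 − 2.8 + 4.6 + 7.4) / 6 = 2.4167%
Σ(R_i − R̄_i)(R_m − R̄_m) = 87.3867  ⇒  Cov = 87.3867 / 6 = 14.5645
Σ(R_m − R̄_m)² = 71.4083  ⇒  Var(R_m) = 71.4083 / 6 = 11.9014
β = Cov / Var(R_m) = 14.5645 / 11.9014 = 1.2238
E(R) = R_f + β × MRP = 1.50% + 1.2238 × 7.64% = 10.85%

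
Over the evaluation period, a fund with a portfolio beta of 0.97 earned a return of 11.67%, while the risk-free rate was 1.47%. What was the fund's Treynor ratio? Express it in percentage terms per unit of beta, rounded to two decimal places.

Treynor = (R_P − R_f) / β_P = (11.67% − 1.47%) / 0.9700 = 10.20% / 0.9700 = 10.52%

10.52%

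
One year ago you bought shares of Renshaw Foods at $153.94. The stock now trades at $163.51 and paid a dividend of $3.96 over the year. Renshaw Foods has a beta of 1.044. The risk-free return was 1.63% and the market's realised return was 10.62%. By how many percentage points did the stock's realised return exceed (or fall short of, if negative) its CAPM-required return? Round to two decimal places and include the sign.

-2.23%

Realised HPR = (P1 + D1 − P0) / P0 = (163.51 + 3.96 − 153.94) / 153.94 = 13.53 / 153.94 = 8.7891%
MRP = 10.62% − 1.63% = 8.99%
CAPM required = R_f + β·MRP = 1.63% + 1.044 × 8.99% = 11.01556%
α = realised − required = 8.7891% − 11.01556% = -2.23%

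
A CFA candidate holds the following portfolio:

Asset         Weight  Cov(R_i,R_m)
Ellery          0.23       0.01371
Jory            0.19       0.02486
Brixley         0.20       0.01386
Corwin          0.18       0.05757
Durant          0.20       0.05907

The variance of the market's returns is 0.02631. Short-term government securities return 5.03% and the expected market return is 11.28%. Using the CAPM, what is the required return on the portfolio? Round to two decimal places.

β_Ellery = 0.01371 / 0.02631 = 0.5211
β_Jory = 0.02486 / 0.02631 = 0.9449
β_Brixley = 0.01386 / 0.02631 = 0.5268
β_Corwin = 0.05757 / 0.02631 = 2.1881
β_Durant = 0.05907 / 0.02631 = 2.2452
β_P = Σ w_i β_i = 0.23×0.5211 + 0.19×0.9449 + 0.20×0.5268 + 0.18×2.1881 + 0.20×2.2452 = 1.2476
MRP = 11.28% − 5.03% = 6.25%
E(R_P) = R_f + β_P × MRP = 5.03% + 1.2476 × 6.25% = 12.83%

12.83%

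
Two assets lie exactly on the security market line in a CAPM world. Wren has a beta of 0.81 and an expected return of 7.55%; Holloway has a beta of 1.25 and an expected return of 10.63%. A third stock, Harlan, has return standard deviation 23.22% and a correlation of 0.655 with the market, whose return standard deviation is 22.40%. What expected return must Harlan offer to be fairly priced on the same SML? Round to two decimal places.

MRP = (10.63% − 7.55%) / (1.25 − 0.81) = 7.0000%
R_f = 7.55% − 0.81 × 7.0000% = 1.8800%
β_Harlan = ρ·σ_i/σ_m = 0.655 × 23.22 / 22.40 = 0.6790
E(R_Harlan) = R_f + β × MRP = 1.8800% + 0.6790 × 7.0000% = 6.63%

6.63%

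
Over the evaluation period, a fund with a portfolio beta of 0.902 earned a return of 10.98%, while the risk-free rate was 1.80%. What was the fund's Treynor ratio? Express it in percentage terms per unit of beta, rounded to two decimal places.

Treynor = (R_P − R_f) / β_P = (10.98% − 1.80%) / 0.9020 = 9.18% / 0.9020 = 10.18%

10.18%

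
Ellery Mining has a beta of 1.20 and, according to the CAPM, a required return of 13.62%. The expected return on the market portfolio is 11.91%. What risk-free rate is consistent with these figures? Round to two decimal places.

E(R) = R_f + β(E(R_m) − R_f) = R_f(1 − β) + β·E(R_m)
13.62% = R_f × (1 − 1.20) + 1.20 × 11.91%
13.62% = R_f × -0.20 + 14.2920%
R_f = (13.62% − 14.2920%) / -0.20 = 3.36%

3.36%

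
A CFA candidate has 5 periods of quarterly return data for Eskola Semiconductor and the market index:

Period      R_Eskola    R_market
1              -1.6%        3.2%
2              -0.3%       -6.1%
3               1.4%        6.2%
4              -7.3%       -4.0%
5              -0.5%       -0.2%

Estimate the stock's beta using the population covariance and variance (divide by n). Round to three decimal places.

Mean R_i = (-1.6 − 0.3 + 1.4 − 7.3 − 0.5) / 5 = -1.6600%
Mean R_m = (3.2 − 6.1 + 6.2 − 4.0 − 0.2) / 5 = -0.1800%
Σ(R_i − R̄_i)(R_m − R̄_m) = 33.1960  ⇒  Cov = 33.1960 / 5 = 6.6392
Σ(R_m − R̄_m)² = 101.7680  ⇒  Var(R_m) = 101.7680 / 5 = 20.3536
β = Cov / Var(R_m) = 6.6392 / 20.3536 = 0.3262

0.326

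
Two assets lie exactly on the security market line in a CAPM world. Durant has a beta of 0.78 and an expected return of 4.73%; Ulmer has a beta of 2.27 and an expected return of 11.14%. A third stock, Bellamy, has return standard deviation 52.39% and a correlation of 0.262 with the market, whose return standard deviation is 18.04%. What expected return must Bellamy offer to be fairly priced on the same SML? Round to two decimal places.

MRP = (11.14% − 4.73%) / (2.27 − 0.78) = 4.3020%
R_f = 4.73% − 0.78 × 4.3020% = 1.3744%
β_Bellamy = ρ·σ_i/σ_m = 0.262 × 52.39 / 18.04 = 0.7609
E(R_Bellamy) = R_f + β × MRP = 1.3744% + 0.7609 × 4.3020% = 4.65%

4.65%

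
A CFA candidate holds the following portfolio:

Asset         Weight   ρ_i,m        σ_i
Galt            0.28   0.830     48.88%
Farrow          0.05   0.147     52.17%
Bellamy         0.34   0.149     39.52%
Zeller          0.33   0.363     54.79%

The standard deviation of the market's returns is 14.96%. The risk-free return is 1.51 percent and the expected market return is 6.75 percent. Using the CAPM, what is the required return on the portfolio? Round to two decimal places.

8.62%

β_Galt = 0.830 × 48.88% / 14.96% = 2.7119
β_Farrow = 0.147 × 52.17% / 14.96% = 0.5126
β_Bellamy = 0.149 × 39.52% / 14.96% = 0.3936
β_Zeller = 0.363 × 54.79% / 14.96% = 1.3295
β_P = Σ w_i β_i = 0.28×2.7119 + 0.05×0.5126 + 0.34×0.3936 + 0.33×1.3295 = 1.3575
MRP = 6.75% − 1.51% = 5.24%
E(R_P) = R_f + β_P × MRP = 1.51% + 1.3575 × 5.24% = 8.62%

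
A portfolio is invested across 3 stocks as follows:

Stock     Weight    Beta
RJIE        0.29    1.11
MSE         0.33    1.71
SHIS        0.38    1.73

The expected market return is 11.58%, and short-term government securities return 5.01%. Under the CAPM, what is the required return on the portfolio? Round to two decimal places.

β_P = Σ w_i β_i = 0.29×1.11 + 0.33×1.71 + 0.38×1.73 = 1.5436
MRP = 11.58% − 5.01% = 6.57%
E(R_P) = R_f + β_P × MRP = 5.01% + 1.5436 × 6.57% = 15.15%

15.15%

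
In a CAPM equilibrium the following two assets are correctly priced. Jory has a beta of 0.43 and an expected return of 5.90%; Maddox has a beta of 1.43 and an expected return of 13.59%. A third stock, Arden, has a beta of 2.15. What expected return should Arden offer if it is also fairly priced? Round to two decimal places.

MRP (SML slope) = (13.59% − 5.90%) / (1.43 − 0.43) = 7.69% / 1.00 = 7.6900%
R_f (intercept) = 5.90% − 0.43 × 7.6900% = 2.5933%
E(R_Arden) = R_f + β × MRP = 2.5933% + 2.15 × 7.6900% = 19.13%

19.13%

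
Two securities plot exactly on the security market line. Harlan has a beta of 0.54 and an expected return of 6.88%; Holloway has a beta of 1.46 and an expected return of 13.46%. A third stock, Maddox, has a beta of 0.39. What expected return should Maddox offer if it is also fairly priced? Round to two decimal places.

5.81%

MRP (SML slope) = (13.46% − 6.88%) / (1.46 − 0.54) = 6.58% / 0.92 = 7.1522%
R_f (intercept) = 6.88% − 0.54 × 7.1522% = 3.0178%
E(R_Maddox) = R_f + β × MRP = 3.0178% + 0.39 × 7.1522% = 5.81%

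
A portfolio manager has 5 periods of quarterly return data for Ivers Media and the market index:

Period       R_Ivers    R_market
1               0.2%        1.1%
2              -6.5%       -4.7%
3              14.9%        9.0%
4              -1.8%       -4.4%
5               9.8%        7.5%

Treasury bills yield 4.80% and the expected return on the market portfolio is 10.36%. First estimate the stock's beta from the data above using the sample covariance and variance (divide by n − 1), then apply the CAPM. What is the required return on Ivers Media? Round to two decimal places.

Mean R_i = (0.2 − 6.5 + 14.9 − 1.8 + 9.8) / 5 = 3.3200%
Mean R_m = (1.1 − 4.7 + 9.0 − 4.4 + 7.5) / 5 = 1.7000%
Σ(R_i − R̄_i)(R_m − R̄_m) = 218.0700  ⇒  Cov = 218.0700 / 4 = 54.5175
Σ(R_m − R̄_m)² = 165.4600  ⇒  Var(R_m) = 165.4600 / 4 = 41.3650
β = Cov / Var(R_m) = 54.5175 / 41.3650 = 1.3180
MRP = 10.36% − 4.80% = 5.56%
E(R) = R_f + β × MRP = 4.80% + 1.3180 × 5.56% = 12.13%

12.13%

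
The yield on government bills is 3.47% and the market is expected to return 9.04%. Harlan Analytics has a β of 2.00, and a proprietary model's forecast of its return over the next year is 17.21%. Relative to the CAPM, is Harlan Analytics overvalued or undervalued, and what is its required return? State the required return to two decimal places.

Undervalued; required return 14.61%

MRP = 9.04% − 3.47% = 5.57%
Required return = R_f + β·MRP = 3.47% + 2.00 × 5.57% = 14.61%
Forecast 17.21% > required 14.61% → the stock plots above the SML → undervalued.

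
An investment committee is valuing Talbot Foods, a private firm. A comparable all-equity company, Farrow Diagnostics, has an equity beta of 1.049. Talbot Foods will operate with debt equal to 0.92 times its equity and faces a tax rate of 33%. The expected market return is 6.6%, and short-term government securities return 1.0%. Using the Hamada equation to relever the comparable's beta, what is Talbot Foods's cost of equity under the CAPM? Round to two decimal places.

10.50%

β_L = β_U × [1 + (1 − t)(D/E)] = 1.049 × [1 + (1 − 0.33) × 0.92]
    = 1.049 × [1 + 0.67 × 0.92] = 1.049 × 1.6164 = 1.6956
MRP = 6.6% − 1.0% = 5.60%
E(R) = R_f + β_L × MRP = 1.0% + 1.6956 × 5.6% = 10.50%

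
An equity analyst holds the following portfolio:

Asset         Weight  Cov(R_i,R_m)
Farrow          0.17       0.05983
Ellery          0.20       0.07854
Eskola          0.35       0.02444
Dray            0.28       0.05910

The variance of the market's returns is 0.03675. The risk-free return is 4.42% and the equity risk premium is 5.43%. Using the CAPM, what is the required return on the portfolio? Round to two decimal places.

β_Farrow = 0.05983 / 0.03675 = 1.6280
β_Ellery = 0.07854 / 0.03675 = 2.1371
β_Eskola = 0.02444 / 0.03675 = 0.6650
β_Dray = 0.05910 / 0.03675 = 1.6082
β_P = Σ w_i β_i = 0.17×1.6280 + 0.20×2.1371 + 0.35×0.6650 + 0.28×1.6082 = 1.3872
E(R_P) = R_f + β_P × MRP = 4.42% + 1.3872 × 5.43% = 11.95%

11.95%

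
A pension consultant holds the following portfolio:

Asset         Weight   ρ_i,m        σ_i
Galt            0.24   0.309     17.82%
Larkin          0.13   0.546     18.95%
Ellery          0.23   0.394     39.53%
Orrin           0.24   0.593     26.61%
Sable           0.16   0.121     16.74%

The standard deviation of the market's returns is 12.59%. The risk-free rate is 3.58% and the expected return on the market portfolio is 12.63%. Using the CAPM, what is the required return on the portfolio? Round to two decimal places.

β_Galt = 0.309 × 17.82% / 12.59% = 0.4374
β_Larkin = 0.546 × 18.95% / 12.59% = 0.8218
β_Ellery = 0.394 × 39.53% / 12.59% = 1.2371
β_Orrin = 0.593 × 26.61% / 12.59% = 1.2534
β_Sable = 0.121 × 16.74% / 12.59% = 0.1609
β_P = Σ w_i β_i = 0.24×0.4374 + 0.13×0.8218 + 0.23×1.2371 + 0.24×1.2534 + 0.16×0.1609 = 0.8229
MRP = 12.63% − 3.58% = 9.05%
E(R_P) = R_f + β_P × MRP = 3.58% + 0.8229 × 9.05% = 11.03%

11.03%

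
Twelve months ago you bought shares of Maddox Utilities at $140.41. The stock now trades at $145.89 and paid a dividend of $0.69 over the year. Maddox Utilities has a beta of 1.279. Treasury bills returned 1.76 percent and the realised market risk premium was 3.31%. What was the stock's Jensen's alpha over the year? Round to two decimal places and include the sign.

Realised HPR = (P1 + D1 − P0) / P0 = (145.89 + 0.69 − 140.41) / 140.41 = 6.17 / 140.41 = 4.3943%
CAPM required = R_f + β·MRP = 1.76% + 1.279 × 3.31% = 5.99349%
α = realised − required = 4.3943% − 5.99349% = -1.60%

-1.60%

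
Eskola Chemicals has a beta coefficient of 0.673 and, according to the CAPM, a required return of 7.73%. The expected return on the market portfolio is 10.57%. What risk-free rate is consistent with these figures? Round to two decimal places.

1.88%

E(R) = R_f + β(E(R_m) − R_f) = R_f(1 − β) + β·E(R_m)
7.73% = R_f × (1 − 0.673) + 0.673 × 10.57%
7.73% = R_f × 0.327 + 7.11361%
R_f = (7.73% − 7.11361%) / 0.327 = 1.88%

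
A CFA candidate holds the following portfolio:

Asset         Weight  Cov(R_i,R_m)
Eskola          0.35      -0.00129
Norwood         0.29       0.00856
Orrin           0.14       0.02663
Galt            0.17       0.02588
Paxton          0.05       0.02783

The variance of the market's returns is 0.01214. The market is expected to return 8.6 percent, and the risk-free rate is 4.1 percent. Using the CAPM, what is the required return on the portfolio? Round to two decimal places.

β_Eskola = -0.00129 / 0.01214 = -0.1063
β_Norwood = 0.00856 / 0.01214 = 0.7051
β_Orrin = 0.02663 / 0.01214 = 2.1936
β_Galt = 0.02588 / 0.01214 = 2.1318
β_Paxton = 0.02783 / 0.01214 = 2.2924
β_P = Σ w_i β_i = 0.35×-0.1063 + 0.29×0.7051 + 0.14×2.1936 + 0.17×2.1318 + 0.05×2.2924 = 0.9514
MRP = 8.6% − 4.1% = 4.50%
E(R_P) = R_f + β_P × MRP = 4.1% + 0.9514 × 4.5% = 8.38%

8.38%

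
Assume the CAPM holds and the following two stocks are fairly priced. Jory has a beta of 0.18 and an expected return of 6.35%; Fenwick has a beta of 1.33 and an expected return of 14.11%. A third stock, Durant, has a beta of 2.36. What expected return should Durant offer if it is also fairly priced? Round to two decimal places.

MRP (SML slope) = (14.11% − 6.35%) / (1.33 − 0.18) = 7.76% / 1.15 = 6.7478%
R_f (intercept) = 6.35% − 0.18 × 6.7478% = 5.1354%
E(R_Durant) = R_f + β × MRP = 5.1354% + 2.36 × 6.7478% = 21.06%

21.06%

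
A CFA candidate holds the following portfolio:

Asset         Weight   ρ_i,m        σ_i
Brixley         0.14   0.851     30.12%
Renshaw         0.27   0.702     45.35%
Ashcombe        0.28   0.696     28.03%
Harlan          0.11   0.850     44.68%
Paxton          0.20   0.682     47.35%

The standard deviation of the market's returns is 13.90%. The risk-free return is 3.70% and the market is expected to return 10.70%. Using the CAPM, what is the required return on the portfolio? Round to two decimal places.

17.94%

β_Brixley = 0.851 × 30.12% / 13.90% = 1.8440
β_Renshaw = 0.702 × 45.35% / 13.90% = 2.2903
β_Ashcombe = 0.696 × 28.03% / 13.90% = 1.4035
β_Harlan = 0.850 × 44.68% / 13.90% = 2.7322
β_Paxton = 0.682 × 47.35% / 13.90% = 2.3232
β_P = Σ w_i β_i = 0.14×1.8440 + 0.27×2.2903 + 0.28×1.4035 + 0.11×2.7322 + 0.20×2.3232 = 2.0347
MRP = 10.70% − 3.70% = 7.00%
E(R_P) = R_f + β_P × MRP = 3.70% + 2.0347 × 7.00% = 17.94%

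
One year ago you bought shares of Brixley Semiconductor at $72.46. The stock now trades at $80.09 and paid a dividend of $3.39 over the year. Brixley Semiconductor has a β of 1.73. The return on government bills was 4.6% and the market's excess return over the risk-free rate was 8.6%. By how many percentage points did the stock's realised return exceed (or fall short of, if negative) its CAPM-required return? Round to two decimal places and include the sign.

Realised HPR = (P1 + D1 − P0) / P0 = (80.09 + 3.39 − 72.46) / 72.46 = 11.02 / 72.46 = 15.2084%
CAPM required = R_f + β·MRP = 4.6% + 1.73 × 8.6% = 19.4780%
α = realised − required = 15.2084% − 19.4780% = -4.27%

-4.27%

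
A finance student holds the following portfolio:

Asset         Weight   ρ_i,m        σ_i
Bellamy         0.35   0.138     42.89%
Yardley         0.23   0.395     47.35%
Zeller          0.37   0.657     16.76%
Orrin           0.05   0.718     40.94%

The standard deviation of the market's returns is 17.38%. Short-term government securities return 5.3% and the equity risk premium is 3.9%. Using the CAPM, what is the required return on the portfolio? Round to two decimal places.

7.97%

β_Bellamy = 0.138 × 42.89% / 17.38% = 0.3406
β_Yardley = 0.395 × 47.35% / 17.38% = 1.0761
β_Zeller = 0.657 × 16.76% / 17.38% = 0.6336
β_Orrin = 0.718 × 40.94% / 17.38% = 1.6913
β_P = Σ w_i β_i = 0.35×0.3406 + 0.23×1.0761 + 0.37×0.6336 + 0.05×1.6913 = 0.6857
E(R_P) = R_f + β_P × MRP = 5.3% + 0.6857 × 3.9% = 7.97%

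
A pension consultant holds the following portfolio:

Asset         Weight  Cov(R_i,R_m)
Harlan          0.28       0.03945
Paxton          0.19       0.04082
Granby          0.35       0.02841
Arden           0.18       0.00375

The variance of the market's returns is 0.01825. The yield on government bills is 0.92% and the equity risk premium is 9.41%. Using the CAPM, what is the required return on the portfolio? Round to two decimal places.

β_Harlan = 0.03945 / 0.01825 = 2.1616
β_Paxton = 0.04082 / 0.01825 = 2.2367
β_Granby = 0.02841 / 0.01825 = 1.5567
β_Arden = 0.00375 / 0.01825 = 0.2055
β_P = Σ w_i β_i = 0.28×2.1616 + 0.19×2.2367 + 0.35×1.5567 + 0.18×0.2055 = 1.6121
E(R_P) = R_f + β_P × MRP = 0.92% + 1.6121 × 9.41% = 16.09%

16.09%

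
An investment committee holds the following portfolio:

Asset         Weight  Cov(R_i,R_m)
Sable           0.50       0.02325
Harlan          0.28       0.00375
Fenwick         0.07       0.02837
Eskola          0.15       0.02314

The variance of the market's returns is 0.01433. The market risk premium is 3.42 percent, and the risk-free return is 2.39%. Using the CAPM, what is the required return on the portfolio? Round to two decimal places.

β_Sable = 0.02325 / 0.01433 = 1.6225
β_Harlan = 0.00375 / 0.01433 = 0.2617
β_Fenwick = 0.02837 / 0.01433 = 1.9798
β_Eskola = 0.02314 / 0.01433 = 1.6148
β_P = Σ w_i β_i = 0.50×1.6225 + 0.28×0.2617 + 0.07×1.9798 + 0.15×1.6148 = 1.2653
E(R_P) = R_f + β_P × MRP = 2.39% + 1.2653 × 3.42% = 6.72%

6.72%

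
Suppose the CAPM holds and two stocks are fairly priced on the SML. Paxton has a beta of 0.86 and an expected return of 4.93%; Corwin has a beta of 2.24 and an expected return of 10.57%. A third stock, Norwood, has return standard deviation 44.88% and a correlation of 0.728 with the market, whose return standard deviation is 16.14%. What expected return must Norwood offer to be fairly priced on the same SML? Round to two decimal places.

MRP = (10.57% − 4.93%) / (2.24 − 0.86) = 4.0870%
R_f = 4.93% − 0.86 × 4.0870% = 1.4152%
β_Norwood = ρ·σ_i/σ_m = 0.728 × 44.88 / 16.14 = 2.0243
E(R_Norwood) = R_f + β × MRP = 1.4152% + 2.0243 × 4.0870% = 9.69%

9.69%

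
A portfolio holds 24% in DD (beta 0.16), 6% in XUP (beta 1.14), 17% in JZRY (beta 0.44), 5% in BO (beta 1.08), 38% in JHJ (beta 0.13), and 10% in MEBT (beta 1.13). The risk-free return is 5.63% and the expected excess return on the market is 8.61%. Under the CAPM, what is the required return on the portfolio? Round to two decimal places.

9.06%

β_P = Σ w_i β_i = 0.24×0.16 + 0.06×1.14 + 0.17×0.44 + 0.05×1.08 + 0.38×0.13 + 0.10×1.13 = 0.3980
E(R_P) = R_f + β_P × MRP = 5.63% + 0.3980 × 8.61% = 9.06%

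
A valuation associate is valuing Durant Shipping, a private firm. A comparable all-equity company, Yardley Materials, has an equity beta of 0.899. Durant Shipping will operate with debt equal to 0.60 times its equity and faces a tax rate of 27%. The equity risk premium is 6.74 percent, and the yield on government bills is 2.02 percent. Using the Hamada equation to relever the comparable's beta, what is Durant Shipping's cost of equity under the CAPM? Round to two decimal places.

10.73%

β_L = β_U × [1 + (1 − t)(D/E)] = 0.899 × [1 + (1 − 0.27) × 0.60]
    = 0.899 × [1 + 0.73 × 0.60] = 0.899 × 1.4380 = 1.2928
E(R) = R_f + β_L × MRP = 2.02% + 1.2928 × 6.74% = 10.73%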